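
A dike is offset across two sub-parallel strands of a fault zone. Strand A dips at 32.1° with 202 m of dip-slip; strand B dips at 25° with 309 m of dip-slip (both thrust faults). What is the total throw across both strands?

throw_A = 202 × sin(32.1°) = 107.3 m
throw_B = 309 × sin(25°) = 130.6 m
total = 107.3 + 130.6 = 238 m

238 m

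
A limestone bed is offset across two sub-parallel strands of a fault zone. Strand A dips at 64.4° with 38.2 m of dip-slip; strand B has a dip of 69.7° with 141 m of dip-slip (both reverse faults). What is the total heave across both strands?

heave_A = 38.2 × cos(64.4°) = 16.51 m
heave_B = 141 × cos(69.7°) = 48.92 m
total = 16.51 + 48.92 = 65.4 m

65.4 m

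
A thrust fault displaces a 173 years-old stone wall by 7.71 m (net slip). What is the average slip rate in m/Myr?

rate = 7.71 m / 173 years = 0.0446 m/yr = 44600 m/Myr

44600 m/Myr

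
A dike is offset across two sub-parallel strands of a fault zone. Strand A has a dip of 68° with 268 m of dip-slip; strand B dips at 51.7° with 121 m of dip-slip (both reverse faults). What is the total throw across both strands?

throw_A = 268 × sin(68°) = 248.5 m
throw_B = 121 × sin(51.7°) = 94.96 m
total = 248.5 + 94.96 = 343 m

343 m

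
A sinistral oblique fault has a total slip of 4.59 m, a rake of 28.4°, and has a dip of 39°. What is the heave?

dip-slip = net slip × sin(rake) = 4.59 m × sin(28.4°) = 2.183 m
heave = dip-slip × cos(dip) = 2.183 × cos(39°) = 1.70 m

1.70 m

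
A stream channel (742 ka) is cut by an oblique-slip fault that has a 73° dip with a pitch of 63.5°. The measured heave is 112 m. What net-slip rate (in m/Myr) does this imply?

577 m/Myr

dip-slip = heave / cos(dip) = 112 / cos(73°) = 383.1 m
net slip = dip-slip / sin(rake) = 383.1 / sin(63.5°) = 428 m
rate = 428 m / 742 ka = 0.000577 m/yr = 577 m/Myr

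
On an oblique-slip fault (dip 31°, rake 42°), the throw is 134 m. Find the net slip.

dip-slip = throw / sin(dip) = 134 / sin(31°) = 260.2 m
net slip = dip-slip / sin(rake) = 260.2 / sin(42°) = 389 m

389 m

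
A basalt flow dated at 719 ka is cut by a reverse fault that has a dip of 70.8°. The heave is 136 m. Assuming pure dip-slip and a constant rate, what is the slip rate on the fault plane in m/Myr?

575 m/Myr

dip-slip = heave / cos(dip) = 136 m / cos(70.8°) = 413.5 m
rate = 413.5 m / 719 ka = 0.000575 m/yr = 575 m/Myr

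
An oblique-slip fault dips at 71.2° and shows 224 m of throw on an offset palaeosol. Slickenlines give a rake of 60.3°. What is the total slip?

272 m

dip-slip = throw / sin(dip) = 224 / sin(71.2°) = 236.6 m
net slip = dip-slip / sin(rake) = 236.6 / sin(60.3°) = 272 m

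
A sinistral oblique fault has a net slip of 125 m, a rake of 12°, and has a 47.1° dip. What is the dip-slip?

26 m

dip-slip = net slip × sin(rake) = 125 m × sin(12°) = 26 m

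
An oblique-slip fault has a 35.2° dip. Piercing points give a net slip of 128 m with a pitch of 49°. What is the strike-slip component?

84 m

strike-slip = net slip × cos(rake) = 128 m × cos(49°) = 84 m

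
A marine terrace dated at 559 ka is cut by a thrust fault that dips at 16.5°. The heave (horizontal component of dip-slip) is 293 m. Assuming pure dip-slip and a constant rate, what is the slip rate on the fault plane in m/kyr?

dip-slip = heave / cos(dip) = 293 m / cos(16.5°) = 305.6 m
rate = 305.6 m / 559 ka = 0.000547 m/yr = 0.547 m/kyr

0.547 m/kyr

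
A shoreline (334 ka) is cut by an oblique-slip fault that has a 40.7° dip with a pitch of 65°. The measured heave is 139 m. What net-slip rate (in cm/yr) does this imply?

0.0606 cm/yr

dip-slip = heave / cos(dip) = 139 / cos(40.7°) = 183.3 m
net slip = dip-slip / sin(rake) = 183.3 / sin(65°) = 202.3 m
rate = 202.3 m / 334 ka = 0.000606 m/yr = 0.0606 cm/yr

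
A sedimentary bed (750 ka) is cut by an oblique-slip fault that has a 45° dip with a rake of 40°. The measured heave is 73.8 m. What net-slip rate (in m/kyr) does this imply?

dip-slip = heave / cos(dip) = 73.8 / cos(45°) = 104.4 m
net slip = dip-slip / sin(rake) = 104.4 / sin(40°) = 162.4 m
rate = 162.4 m / 750 ka = 0.000216 m/yr = 0.216 m/kyr

0.216 m/kyr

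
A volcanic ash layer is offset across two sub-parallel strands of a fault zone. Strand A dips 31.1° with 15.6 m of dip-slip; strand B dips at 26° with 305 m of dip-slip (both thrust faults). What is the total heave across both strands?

heave_A = 15.6 × cos(31.1°) = 13.36 m
heave_B = 305 × cos(26°) = 274.1 m
total = 13.36 + 274.1 = 287 m

287 m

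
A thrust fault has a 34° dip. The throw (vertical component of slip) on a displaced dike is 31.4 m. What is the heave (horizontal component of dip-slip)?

46.6 m

heave = throw / tan(dip) = 31.4 / tan(34°) = 46.6 m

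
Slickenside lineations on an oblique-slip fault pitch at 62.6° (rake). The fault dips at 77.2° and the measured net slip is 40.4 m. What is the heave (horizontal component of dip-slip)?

dip-slip = net slip × sin(rake) = 40.4 m × sin(62.6°) = 35.87 m
heave = dip-slip × cos(dip) = 35.87 × cos(77.2°) = 7.95 m

7.95 m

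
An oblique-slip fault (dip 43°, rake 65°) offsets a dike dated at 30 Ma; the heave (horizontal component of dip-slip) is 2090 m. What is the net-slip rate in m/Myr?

dip-slip = heave / cos(dip) = 2090 / cos(43°) = 2858 m
net slip = dip-slip / sin(rake) = 2858 / sin(65°) = 3153 m
rate = 3153 m / 30 Ma = 0.000105 m/yr = 105 m/Myr

105 m/Myr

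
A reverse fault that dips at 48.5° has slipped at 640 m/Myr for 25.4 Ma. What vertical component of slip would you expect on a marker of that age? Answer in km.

dip-slip = rate × time = 640 m/Myr × 25.4 Ma = 16260 m
throw = dip-slip × sin(dip) = 16260 × sin(48.5°) = 12200 m = 12.2 km

12.2 km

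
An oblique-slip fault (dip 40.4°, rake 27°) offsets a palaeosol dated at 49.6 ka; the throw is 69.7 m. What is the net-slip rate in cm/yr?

dip-slip = throw / sin(dip) = 69.7 / sin(40.4°) = 107.5 m
net slip = dip-slip / sin(rake) = 107.5 / sin(27°) = 236.9 m
rate = 236.9 m / 49.6 ka = 0.00478 m/yr = 0.478 cm/yr

0.478 cm/yr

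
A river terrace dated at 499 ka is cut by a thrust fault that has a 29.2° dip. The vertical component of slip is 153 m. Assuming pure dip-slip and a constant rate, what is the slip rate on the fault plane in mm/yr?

0.628 mm/yr

dip-slip = throw / sin(dip) = 153 m / sin(29.2°) = 313.6 m
rate = 313.6 m / 499 ka = 0.000628 m/yr = 0.628 mm/yr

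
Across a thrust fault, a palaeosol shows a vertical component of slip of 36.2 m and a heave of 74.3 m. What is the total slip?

82.6 m

net slip = √(throw² + heave²) = √(36.2² + 74.3²) = 82.6 m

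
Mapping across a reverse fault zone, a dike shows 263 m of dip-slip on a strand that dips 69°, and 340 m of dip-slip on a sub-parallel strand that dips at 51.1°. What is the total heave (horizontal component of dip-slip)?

308 m

heave_A = 263 × cos(69°) = 94.25 m
heave_B = 340 × cos(51.1°) = 213.5 m
total = 94.25 + 213.5 = 308 m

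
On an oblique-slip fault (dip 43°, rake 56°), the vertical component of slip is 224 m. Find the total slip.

396 m

dip-slip = throw / sin(dip) = 224 / sin(43°) = 328.4 m
net slip = dip-slip / sin(rake) = 328.4 / sin(56°) = 396 m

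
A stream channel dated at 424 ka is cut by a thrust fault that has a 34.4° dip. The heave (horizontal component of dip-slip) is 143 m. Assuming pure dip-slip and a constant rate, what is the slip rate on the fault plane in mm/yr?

0.409 mm/yr

dip-slip = heave / cos(dip) = 143 m / cos(34.4°) = 173.3 m
rate = 173.3 m / 424 ka = 0.000409 m/yr = 0.409 mm/yr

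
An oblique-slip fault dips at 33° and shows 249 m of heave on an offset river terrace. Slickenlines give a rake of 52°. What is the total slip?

377 m

dip-slip = heave / cos(dip) = 249 / cos(33°) = 296.9 m
net slip = dip-slip / sin(rake) = 296.9 / sin(52°) = 377 m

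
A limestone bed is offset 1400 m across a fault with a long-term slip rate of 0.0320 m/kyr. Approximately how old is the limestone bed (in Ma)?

age = offset / rate = 1400 m / (0.0320 m/kyr) = 4.38e+07 yr = 43.8 Ma

43.8 Ma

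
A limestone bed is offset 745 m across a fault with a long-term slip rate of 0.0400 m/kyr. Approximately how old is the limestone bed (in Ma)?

age = offset / rate = 745 m / (0.0400 m/kyr) = 1.86e+07 yr = 18.6 Ma

18.6 Ma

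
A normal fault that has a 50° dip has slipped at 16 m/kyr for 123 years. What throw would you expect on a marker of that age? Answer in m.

dip-slip = rate × time = 16 m/kyr × 123 years = 1.968 m
throw = dip-slip × sin(dip) = 1.968 × sin(50°) = 1.51 m

1.51 m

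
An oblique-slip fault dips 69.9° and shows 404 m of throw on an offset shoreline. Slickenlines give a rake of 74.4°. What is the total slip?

dip-slip = throw / sin(dip) = 404 / sin(69.9°) = 430.2 m
net slip = dip-slip / sin(rake) = 430.2 / sin(74.4°) = 447 m

447 m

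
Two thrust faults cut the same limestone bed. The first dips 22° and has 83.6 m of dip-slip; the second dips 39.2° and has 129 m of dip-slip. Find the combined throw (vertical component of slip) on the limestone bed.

113 m

throw_A = 83.6 × sin(22°) = 31.32 m
throw_B = 129 × sin(39.2°) = 81.53 m
total = 31.32 + 81.53 = 113 m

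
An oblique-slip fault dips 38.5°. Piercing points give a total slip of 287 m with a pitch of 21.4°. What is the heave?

82 m

dip-slip = net slip × sin(rake) = 287 m × sin(21.4°) = 104.7 m
heave = dip-slip × cos(dip) = 104.7 × cos(38.5°) = 82 m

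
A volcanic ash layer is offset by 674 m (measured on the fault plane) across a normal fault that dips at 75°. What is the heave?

heave = dip-slip × cos(dip) = 674 m × cos(75°) = 174 m

174 m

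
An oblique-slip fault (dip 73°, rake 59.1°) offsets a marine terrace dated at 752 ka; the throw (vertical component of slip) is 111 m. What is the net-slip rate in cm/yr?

0.0180 cm/yr

dip-slip = throw / sin(dip) = 111 / sin(73°) = 116.1 m
net slip = dip-slip / sin(rake) = 116.1 / sin(59.1°) = 135.3 m
rate = 135.3 m / 752 ka = 0.000180 m/yr = 0.0180 cm/yr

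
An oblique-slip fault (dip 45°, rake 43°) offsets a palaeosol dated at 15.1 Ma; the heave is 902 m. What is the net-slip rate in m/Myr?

124 m/Myr

dip-slip = heave / cos(dip) = 902 / cos(45°) = 1276 m
net slip = dip-slip / sin(rake) = 1276 / sin(43°) = 1870 m
rate = 1870 m / 15.1 Ma = 0.000124 m/yr = 124 m/Myr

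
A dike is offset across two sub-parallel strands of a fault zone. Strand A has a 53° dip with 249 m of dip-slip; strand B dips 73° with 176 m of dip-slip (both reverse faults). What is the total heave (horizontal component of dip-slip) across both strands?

201 m

heave_A = 249 × cos(53°) = 149.9 m
heave_B = 176 × cos(73°) = 51.46 m
total = 149.9 + 51.46 = 201 m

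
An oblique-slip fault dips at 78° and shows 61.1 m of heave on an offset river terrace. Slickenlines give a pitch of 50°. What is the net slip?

384 m

dip-slip = heave / cos(dip) = 61.1 / cos(78°) = 293.9 m
net slip = dip-slip / sin(rake) = 293.9 / sin(50°) = 384 m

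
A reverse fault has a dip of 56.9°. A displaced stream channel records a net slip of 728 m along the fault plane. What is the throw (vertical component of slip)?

throw = dip-slip × sin(dip) = 728 m × sin(56.9°) = 610 m

610 m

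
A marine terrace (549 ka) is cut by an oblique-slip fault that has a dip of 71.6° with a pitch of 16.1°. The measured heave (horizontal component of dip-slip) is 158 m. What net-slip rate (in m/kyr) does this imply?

dip-slip = heave / cos(dip) = 158 / cos(71.6°) = 500.6 m
net slip = dip-slip / sin(rake) = 500.6 / sin(16.1°) = 1805 m
rate = 1805 m / 549 ka = 0.00329 m/yr = 3.29 m/kyr

3.29 m/kyr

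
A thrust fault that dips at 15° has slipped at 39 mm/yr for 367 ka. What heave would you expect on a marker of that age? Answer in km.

dip-slip = rate × time = 39 mm/yr × 367 ka = 14310 m
heave = dip-slip × cos(dip) = 14310 × cos(15°) = 13800 m = 13.8 km

13.8 km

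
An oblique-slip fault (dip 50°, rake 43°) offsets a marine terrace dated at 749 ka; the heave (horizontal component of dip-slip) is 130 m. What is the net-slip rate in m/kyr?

0.396 m/kyr

dip-slip = heave / cos(dip) = 130 / cos(50°) = 202.2 m
net slip = dip-slip / sin(rake) = 202.2 / sin(43°) = 296.5 m
rate = 296.5 m / 749 ka = 0.000396 m/yr = 0.396 m/kyr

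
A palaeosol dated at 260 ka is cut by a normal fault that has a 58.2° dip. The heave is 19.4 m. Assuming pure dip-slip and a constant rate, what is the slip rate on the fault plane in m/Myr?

dip-slip = heave / cos(dip) = 19.4 m / cos(58.2°) = 36.82 m
rate = 36.82 m / 260 ka = 0.000142 m/yr = 142 m/Myr

142 m/Myr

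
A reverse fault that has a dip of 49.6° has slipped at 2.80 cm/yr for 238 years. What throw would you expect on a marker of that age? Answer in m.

dip-slip = rate × time = 2.80 cm/yr × 238 years = 6.664 m
throw = dip-slip × sin(dip) = 6.664 × sin(49.6°) = 5.07 m

5.07 m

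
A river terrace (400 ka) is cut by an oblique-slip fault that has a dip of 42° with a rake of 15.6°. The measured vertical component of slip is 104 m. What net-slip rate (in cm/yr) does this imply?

dip-slip = throw / sin(dip) = 104 / sin(42°) = 155.4 m
net slip = dip-slip / sin(rake) = 155.4 / sin(15.6°) = 578 m
rate = 578 m / 400 ka = 0.00144 m/yr = 0.144 cm/yr

0.144 cm/yr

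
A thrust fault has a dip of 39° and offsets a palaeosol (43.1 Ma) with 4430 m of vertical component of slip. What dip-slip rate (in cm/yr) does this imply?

dip-slip = throw / sin(dip) = 4430 m / sin(39°) = 7039 m
rate = 7039 m / 43.1 Ma = 0.000163 m/yr = 0.0163 cm/yr

0.0163 cm/yr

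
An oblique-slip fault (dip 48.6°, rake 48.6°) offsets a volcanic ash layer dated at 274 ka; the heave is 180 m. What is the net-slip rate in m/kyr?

dip-slip = heave / cos(dip) = 180 / cos(48.6°) = 272.2 m
net slip = dip-slip / sin(rake) = 272.2 / sin(48.6°) = 362.9 m
rate = 362.9 m / 274 ka = 0.00132 m/yr = 1.32 m/kyr

1.32 m/kyr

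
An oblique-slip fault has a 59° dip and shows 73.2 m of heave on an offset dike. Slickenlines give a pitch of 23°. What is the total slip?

364 m

dip-slip = heave / cos(dip) = 73.2 / cos(59°) = 142.1 m
net slip = dip-slip / sin(rake) = 142.1 / sin(23°) = 364 m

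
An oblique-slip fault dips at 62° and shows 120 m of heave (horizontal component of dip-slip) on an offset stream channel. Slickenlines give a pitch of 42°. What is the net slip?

dip-slip = heave / cos(dip) = 120 / cos(62°) = 255.6 m
net slip = dip-slip / sin(rake) = 255.6 / sin(42°) = 382 m

382 m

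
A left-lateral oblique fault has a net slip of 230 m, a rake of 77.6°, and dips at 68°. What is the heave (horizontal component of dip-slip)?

dip-slip = net slip × sin(rake) = 230 m × sin(77.6°) = 224.6 m
heave = dip-slip × cos(dip) = 224.6 × cos(68°) = 84.1 m

84.1 m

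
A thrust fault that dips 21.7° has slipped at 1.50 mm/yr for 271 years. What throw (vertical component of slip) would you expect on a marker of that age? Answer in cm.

15 cm

dip-slip = rate × time = 1.50 mm/yr × 271 years = 0.4065 m
throw = dip-slip × sin(dip) = 0.4065 × sin(21.7°) = 0.150 m = 15 cm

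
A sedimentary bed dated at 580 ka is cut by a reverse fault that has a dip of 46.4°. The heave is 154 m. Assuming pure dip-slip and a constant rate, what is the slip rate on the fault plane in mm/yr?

dip-slip = heave / cos(dip) = 154 m / cos(46.4°) = 223.3 m
rate = 223.3 m / 580 ka = 0.000385 m/yr = 0.385 mm/yr

0.385 mm/yr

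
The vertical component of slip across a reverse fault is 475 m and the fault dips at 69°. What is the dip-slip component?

dip-slip = throw / sin(dip) = 475 / sin(69°) = 509 m

509 m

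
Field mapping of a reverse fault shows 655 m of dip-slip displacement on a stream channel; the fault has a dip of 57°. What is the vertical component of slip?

throw = dip-slip × sin(dip) = 655 m × sin(57°) = 549 m

549 m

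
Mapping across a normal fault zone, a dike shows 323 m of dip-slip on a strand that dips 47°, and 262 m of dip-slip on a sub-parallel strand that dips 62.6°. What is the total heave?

heave_A = 323 × cos(47°) = 220.3 m
heave_B = 262 × cos(62.6°) = 120.6 m
total = 220.3 + 120.6 = 341 m

341 m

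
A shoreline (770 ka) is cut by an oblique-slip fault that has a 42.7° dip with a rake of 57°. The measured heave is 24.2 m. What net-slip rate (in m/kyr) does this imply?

dip-slip = heave / cos(dip) = 24.2 / cos(42.7°) = 32.93 m
net slip = dip-slip / sin(rake) = 32.93 / sin(57°) = 39.26 m
rate = 39.26 m / 770 ka = 0.0000510 m/yr = 0.0510 m/kyr

0.0510 m/kyr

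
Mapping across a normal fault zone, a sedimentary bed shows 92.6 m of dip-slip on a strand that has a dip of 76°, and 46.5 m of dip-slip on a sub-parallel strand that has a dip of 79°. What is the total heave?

31.3 m

heave_A = 92.6 × cos(76°) = 22.40 m
heave_B = 46.5 × cos(79°) = 8.873 m
total = 22.40 + 8.873 = 31.3 m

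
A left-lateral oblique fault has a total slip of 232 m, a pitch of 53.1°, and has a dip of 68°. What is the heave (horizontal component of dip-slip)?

dip-slip = net slip × sin(rake) = 232 m × sin(53.1°) = 185.5 m
heave = dip-slip × cos(dip) = 185.5 × cos(68°) = 69.5 m

69.5 m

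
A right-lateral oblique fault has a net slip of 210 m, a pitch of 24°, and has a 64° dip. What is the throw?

76.8 m

dip-slip = net slip × sin(rake) = 210 m × sin(24°) = 85.41 m
throw = dip-slip × sin(dip) = 85.41 × sin(64°) = 76.8 m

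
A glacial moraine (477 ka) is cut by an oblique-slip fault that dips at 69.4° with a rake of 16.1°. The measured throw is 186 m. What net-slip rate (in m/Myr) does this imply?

1500 m/Myr

dip-slip = throw / sin(dip) = 186 / sin(69.4°) = 198.7 m
net slip = dip-slip / sin(rake) = 198.7 / sin(16.1°) = 716.5 m
rate = 716.5 m / 477 ka = 0.00150 m/yr = 1500 m/Myr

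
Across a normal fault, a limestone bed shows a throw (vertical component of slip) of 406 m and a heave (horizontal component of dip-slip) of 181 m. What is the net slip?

net slip = √(throw² + heave²) = √(406² + 181²) = 445 m

445 m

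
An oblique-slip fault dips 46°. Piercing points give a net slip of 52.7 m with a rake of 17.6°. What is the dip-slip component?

15.9 m

dip-slip = net slip × sin(rake) = 52.7 m × sin(17.6°) = 15.9 m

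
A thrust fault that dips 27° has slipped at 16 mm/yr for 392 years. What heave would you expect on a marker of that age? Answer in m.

5.59 m

dip-slip = rate × time = 16 mm/yr × 392 years = 6.272 m
heave = dip-slip × cos(dip) = 6.272 × cos(27°) = 5.59 m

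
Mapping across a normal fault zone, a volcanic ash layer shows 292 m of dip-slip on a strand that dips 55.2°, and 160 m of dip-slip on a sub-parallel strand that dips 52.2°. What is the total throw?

366 m

throw_A = 292 × sin(55.2°) = 239.8 m
throw_B = 160 × sin(52.2°) = 126.4 m
total = 239.8 + 126.4 = 366 m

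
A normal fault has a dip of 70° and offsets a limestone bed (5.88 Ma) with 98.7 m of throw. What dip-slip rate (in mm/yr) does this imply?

0.0179 mm/yr

dip-slip = throw / sin(dip) = 98.7 m / sin(70°) = 105 m
rate = 105 m / 5.88 Ma = 0.0000179 m/yr = 0.0179 mm/yr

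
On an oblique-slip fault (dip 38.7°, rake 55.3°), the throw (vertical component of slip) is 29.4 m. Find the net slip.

dip-slip = throw / sin(dip) = 29.4 / sin(38.7°) = 47.02 m
net slip = dip-slip / sin(rake) = 47.02 / sin(55.3°) = 57.2 m

57.2 m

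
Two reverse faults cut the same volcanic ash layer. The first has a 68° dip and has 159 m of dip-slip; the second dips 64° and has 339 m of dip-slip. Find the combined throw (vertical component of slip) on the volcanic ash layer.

throw_A = 159 × sin(68°) = 147.4 m
throw_B = 339 × sin(64°) = 304.7 m
total = 147.4 + 304.7 = 452 m

452 m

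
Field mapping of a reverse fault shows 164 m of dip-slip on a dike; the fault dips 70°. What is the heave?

56.1 m

heave = dip-slip × cos(dip) = 164 m × cos(70°) = 56.1 m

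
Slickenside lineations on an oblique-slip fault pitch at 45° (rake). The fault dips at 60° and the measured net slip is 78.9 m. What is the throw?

48.3 m

dip-slip = net slip × sin(rake) = 78.9 m × sin(45°) = 55.79 m
throw = dip-slip × sin(dip) = 55.79 × sin(60°) = 48.3 m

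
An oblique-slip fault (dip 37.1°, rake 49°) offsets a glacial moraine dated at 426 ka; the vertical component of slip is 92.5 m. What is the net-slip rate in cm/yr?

0.0477 cm/yr

dip-slip = throw / sin(dip) = 92.5 / sin(37.1°) = 153.3 m
net slip = dip-slip / sin(rake) = 153.3 / sin(49°) = 203.2 m
rate = 203.2 m / 426 ka = 0.000477 m/yr = 0.0477 cm/yr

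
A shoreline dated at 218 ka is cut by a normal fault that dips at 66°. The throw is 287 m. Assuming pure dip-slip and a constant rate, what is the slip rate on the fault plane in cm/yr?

0.144 cm/yr

dip-slip = throw / sin(dip) = 287 m / sin(66°) = 314.2 m
rate = 314.2 m / 218 ka = 0.00144 m/yr = 0.144 cm/yr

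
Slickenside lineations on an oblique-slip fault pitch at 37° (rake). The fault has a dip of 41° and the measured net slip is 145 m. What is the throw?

57.2 m

dip-slip = net slip × sin(rake) = 145 m × sin(37°) = 87.26 m
throw = dip-slip × sin(dip) = 87.26 × sin(41°) = 57.2 m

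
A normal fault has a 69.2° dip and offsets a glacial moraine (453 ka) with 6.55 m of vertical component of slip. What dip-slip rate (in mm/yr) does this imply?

0.0155 mm/yr

dip-slip = throw / sin(dip) = 6.55 m / sin(69.2°) = 7.007 m
rate = 7.007 m / 453 ka = 0.0000155 m/yr = 0.0155 mm/yr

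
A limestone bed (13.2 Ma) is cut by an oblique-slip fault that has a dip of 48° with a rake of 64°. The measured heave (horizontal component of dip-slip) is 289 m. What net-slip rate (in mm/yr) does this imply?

dip-slip = heave / cos(dip) = 289 / cos(48°) = 431.9 m
net slip = dip-slip / sin(rake) = 431.9 / sin(64°) = 480.5 m
rate = 480.5 m / 13.2 Ma = 0.0000364 m/yr = 0.0364 mm/yr

0.0364 mm/yr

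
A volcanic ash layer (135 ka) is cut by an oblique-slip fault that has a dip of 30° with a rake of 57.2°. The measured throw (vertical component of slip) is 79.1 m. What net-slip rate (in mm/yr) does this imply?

dip-slip = throw / sin(dip) = 79.1 / sin(30°) = 158.2 m
net slip = dip-slip / sin(rake) = 158.2 / sin(57.2°) = 188.2 m
rate = 188.2 m / 135 ka = 0.00139 m/yr = 1.39 mm/yr

1.39 mm/yr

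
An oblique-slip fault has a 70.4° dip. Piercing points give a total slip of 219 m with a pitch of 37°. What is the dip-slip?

dip-slip = net slip × sin(rake) = 219 m × sin(37°) = 132 m

132 m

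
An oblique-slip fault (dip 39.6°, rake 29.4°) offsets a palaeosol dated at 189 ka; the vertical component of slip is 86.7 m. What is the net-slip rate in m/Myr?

1470 m/Myr

dip-slip = throw / sin(dip) = 86.7 / sin(39.6°) = 136 m
net slip = dip-slip / sin(rake) = 136 / sin(29.4°) = 277.1 m
rate = 277.1 m / 189 ka = 0.00147 m/yr = 1470 m/Myr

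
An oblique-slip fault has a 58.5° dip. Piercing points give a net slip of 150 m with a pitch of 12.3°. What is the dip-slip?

dip-slip = net slip × sin(rake) = 150 m × sin(12.3°) = 32 m

32 m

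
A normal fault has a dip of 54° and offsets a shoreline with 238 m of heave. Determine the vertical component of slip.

throw = heave × tan(dip) = 238 × tan(54°) = 328 m

328 m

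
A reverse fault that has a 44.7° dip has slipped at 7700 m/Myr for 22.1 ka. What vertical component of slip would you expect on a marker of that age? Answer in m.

dip-slip = rate × time = 7700 m/Myr × 22.1 ka = 170.2 m
throw = dip-slip × sin(dip) = 170.2 × sin(44.7°) = 120 m

120 m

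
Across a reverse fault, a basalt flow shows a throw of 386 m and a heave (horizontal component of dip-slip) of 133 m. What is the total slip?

408 m

net slip = √(throw² + heave²) = √(386² + 133²) = 408 m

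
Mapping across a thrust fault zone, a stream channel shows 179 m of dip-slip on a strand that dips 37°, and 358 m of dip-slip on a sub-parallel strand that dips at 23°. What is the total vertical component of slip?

248 m

throw_A = 179 × sin(37°) = 107.7 m
throw_B = 358 × sin(23°) = 139.9 m
total = 107.7 + 139.9 = 248 m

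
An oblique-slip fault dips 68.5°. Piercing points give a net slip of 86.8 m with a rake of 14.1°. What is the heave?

7.75 m

dip-slip = net slip × sin(rake) = 86.8 m × sin(14.1°) = 21.15 m
heave = dip-slip × cos(dip) = 21.15 × cos(68.5°) = 7.75 m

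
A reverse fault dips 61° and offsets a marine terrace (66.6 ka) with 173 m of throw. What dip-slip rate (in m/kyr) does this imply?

dip-slip = throw / sin(dip) = 173 m / sin(61°) = 197.8 m
rate = 197.8 m / 66.6 ka = 0.00297 m/yr = 2.97 m/kyr

2.97 m/kyr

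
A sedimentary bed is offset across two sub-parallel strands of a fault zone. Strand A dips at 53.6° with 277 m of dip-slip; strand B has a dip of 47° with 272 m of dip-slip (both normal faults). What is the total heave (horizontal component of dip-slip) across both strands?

350 m

heave_A = 277 × cos(53.6°) = 164.4 m
heave_B = 272 × cos(47°) = 185.5 m
total = 164.4 + 185.5 = 350 m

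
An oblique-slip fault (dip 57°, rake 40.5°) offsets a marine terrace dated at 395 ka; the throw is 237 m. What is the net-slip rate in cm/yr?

0.110 cm/yr

dip-slip = throw / sin(dip) = 237 / sin(57°) = 282.6 m
net slip = dip-slip / sin(rake) = 282.6 / sin(40.5°) = 435.1 m
rate = 435.1 m / 395 ka = 0.00110 m/yr = 0.110 cm/yr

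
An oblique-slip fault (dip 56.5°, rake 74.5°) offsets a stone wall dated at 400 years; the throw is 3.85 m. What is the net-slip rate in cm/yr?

1.20 cm/yr

dip-slip = throw / sin(dip) = 3.85 / sin(56.5°) = 4.617 m
net slip = dip-slip / sin(rake) = 4.617 / sin(74.5°) = 4.791 m
rate = 4.791 m / 400 years = 0.0120 m/yr = 1.20 cm/yr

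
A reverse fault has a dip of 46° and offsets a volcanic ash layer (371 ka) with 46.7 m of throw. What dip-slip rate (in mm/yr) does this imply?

dip-slip = throw / sin(dip) = 46.7 m / sin(46°) = 64.92 m
rate = 64.92 m / 371 ka = 0.000175 m/yr = 0.175 mm/yr

0.175 mm/yr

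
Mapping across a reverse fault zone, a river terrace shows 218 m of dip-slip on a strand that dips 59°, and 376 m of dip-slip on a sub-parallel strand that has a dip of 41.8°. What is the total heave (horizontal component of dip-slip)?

393 m

heave_A = 218 × cos(59°) = 112.3 m
heave_B = 376 × cos(41.8°) = 280.3 m
total = 112.3 + 280.3 = 393 m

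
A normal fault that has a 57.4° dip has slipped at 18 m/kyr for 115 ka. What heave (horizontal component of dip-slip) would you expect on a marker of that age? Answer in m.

1120 m

dip-slip = rate × time = 18 m/kyr × 115 ka = 2070 m
heave = dip-slip × cos(dip) = 2070 × cos(57.4°) = 1120 m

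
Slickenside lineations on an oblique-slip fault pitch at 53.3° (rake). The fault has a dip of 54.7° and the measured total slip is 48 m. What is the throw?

31.4 m

dip-slip = net slip × sin(rake) = 48 m × sin(53.3°) = 38.49 m
throw = dip-slip × sin(dip) = 38.49 × sin(54.7°) = 31.4 m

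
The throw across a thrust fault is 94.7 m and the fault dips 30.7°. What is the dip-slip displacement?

dip-slip = throw / sin(dip) = 94.7 / sin(30.7°) = 185 m

185 m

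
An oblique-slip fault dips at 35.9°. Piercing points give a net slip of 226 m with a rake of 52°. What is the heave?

dip-slip = net slip × sin(rake) = 226 m × sin(52°) = 178.1 m
heave = dip-slip × cos(dip) = 178.1 × cos(35.9°) = 144 m

144 m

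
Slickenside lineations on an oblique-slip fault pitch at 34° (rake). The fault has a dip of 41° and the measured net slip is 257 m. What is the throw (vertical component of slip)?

94.3 m

dip-slip = net slip × sin(rake) = 257 m × sin(34°) = 143.7 m
throw = dip-slip × sin(dip) = 143.7 × sin(41°) = 94.3 m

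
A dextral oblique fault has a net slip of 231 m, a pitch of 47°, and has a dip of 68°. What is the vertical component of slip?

dip-slip = net slip × sin(rake) = 231 m × sin(47°) = 168.9 m
throw = dip-slip × sin(dip) = 168.9 × sin(68°) = 157 m

157 m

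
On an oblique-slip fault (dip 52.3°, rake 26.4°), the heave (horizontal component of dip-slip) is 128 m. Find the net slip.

dip-slip = heave / cos(dip) = 128 / cos(52.3°) = 209.3 m
net slip = dip-slip / sin(rake) = 209.3 / sin(26.4°) = 471 m

471 m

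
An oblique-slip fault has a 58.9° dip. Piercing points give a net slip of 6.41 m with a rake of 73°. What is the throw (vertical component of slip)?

dip-slip = net slip × sin(rake) = 6.41 m × sin(73°) = 6.130 m
throw = dip-slip × sin(dip) = 6.130 × sin(58.9°) = 5.25 m

5.25 m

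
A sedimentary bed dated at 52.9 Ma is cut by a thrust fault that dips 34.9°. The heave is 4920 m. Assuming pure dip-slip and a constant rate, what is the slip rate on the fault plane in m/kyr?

0.113 m/kyr

dip-slip = heave / cos(dip) = 4920 m / cos(34.9°) = 5999 m
rate = 5999 m / 52.9 Ma = 0.000113 m/yr = 0.113 m/kyr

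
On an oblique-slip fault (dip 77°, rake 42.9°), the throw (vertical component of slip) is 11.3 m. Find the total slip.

17 m

dip-slip = throw / sin(dip) = 11.3 / sin(77°) = 11.60 m
net slip = dip-slip / sin(rake) = 11.60 / sin(42.9°) = 17 m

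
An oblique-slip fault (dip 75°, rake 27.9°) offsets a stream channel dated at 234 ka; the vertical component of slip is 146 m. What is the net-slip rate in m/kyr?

1.38 m/kyr

dip-slip = throw / sin(dip) = 146 / sin(75°) = 151.2 m
net slip = dip-slip / sin(rake) = 151.2 / sin(27.9°) = 323 m
rate = 323 m / 234 ka = 0.00138 m/yr = 1.38 m/kyr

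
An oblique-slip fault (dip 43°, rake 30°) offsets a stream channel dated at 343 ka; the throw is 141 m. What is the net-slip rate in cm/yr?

0.121 cm/yr

dip-slip = throw / sin(dip) = 141 / sin(43°) = 206.7 m
net slip = dip-slip / sin(rake) = 206.7 / sin(30°) = 413.5 m
rate = 413.5 m / 343 ka = 0.00121 m/yr = 0.121 cm/yr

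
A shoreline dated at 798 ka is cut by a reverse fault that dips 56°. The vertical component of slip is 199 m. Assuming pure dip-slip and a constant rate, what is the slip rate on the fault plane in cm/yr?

dip-slip = throw / sin(dip) = 199 m / sin(56°) = 240 m
rate = 240 m / 798 ka = 0.000301 m/yr = 0.0301 cm/yr

0.0301 cm/yr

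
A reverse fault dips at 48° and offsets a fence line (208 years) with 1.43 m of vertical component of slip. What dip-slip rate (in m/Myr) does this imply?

9250 m/Myr

dip-slip = throw / sin(dip) = 1.43 m / sin(48°) = 1.924 m
rate = 1.924 m / 208 years = 0.00925 m/yr = 9250 m/Myr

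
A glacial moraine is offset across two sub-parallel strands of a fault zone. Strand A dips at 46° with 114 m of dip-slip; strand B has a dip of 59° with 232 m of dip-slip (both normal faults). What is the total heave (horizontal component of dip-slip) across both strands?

199 m

heave_A = 114 × cos(46°) = 79.19 m
heave_B = 232 × cos(59°) = 119.5 m
total = 79.19 + 119.5 = 199 m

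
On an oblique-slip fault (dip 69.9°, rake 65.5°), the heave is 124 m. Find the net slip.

397 m

dip-slip = heave / cos(dip) = 124 / cos(69.9°) = 360.8 m
net slip = dip-slip / sin(rake) = 360.8 / sin(65.5°) = 397 m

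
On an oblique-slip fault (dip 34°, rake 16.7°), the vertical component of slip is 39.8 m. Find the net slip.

248 m

dip-slip = throw / sin(dip) = 39.8 / sin(34°) = 71.17 m
net slip = dip-slip / sin(rake) = 71.17 / sin(16.7°) = 248 m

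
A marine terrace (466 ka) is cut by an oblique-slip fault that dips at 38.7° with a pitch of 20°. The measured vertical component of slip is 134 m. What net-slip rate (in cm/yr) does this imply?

dip-slip = throw / sin(dip) = 134 / sin(38.7°) = 214.3 m
net slip = dip-slip / sin(rake) = 214.3 / sin(20°) = 626.6 m
rate = 626.6 m / 466 ka = 0.00134 m/yr = 0.134 cm/yr

0.134 cm/yr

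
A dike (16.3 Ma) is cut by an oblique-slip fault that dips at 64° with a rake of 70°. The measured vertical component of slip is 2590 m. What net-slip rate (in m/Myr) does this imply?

dip-slip = throw / sin(dip) = 2590 / sin(64°) = 2882 m
net slip = dip-slip / sin(rake) = 2882 / sin(70°) = 3067 m
rate = 3067 m / 16.3 Ma = 0.000188 m/yr = 188 m/Myr

188 m/Myr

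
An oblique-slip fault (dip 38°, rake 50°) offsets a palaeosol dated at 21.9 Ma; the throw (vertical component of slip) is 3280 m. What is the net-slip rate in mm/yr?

0.318 mm/yr

dip-slip = throw / sin(dip) = 3280 / sin(38°) = 5328 m
net slip = dip-slip / sin(rake) = 5328 / sin(50°) = 6955 m
rate = 6955 m / 21.9 Ma = 0.000318 m/yr = 0.318 mm/yr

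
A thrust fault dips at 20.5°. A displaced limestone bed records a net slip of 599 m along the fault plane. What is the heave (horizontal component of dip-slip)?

561 m

heave = dip-slip × cos(dip) = 599 m × cos(20.5°) = 561 m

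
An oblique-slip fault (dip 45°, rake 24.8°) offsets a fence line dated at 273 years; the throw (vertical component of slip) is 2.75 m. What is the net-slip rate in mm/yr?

34 mm/yr

dip-slip = throw / sin(dip) = 2.75 / sin(45°) = 3.889 m
net slip = dip-slip / sin(rake) = 3.889 / sin(24.8°) = 9.272 m
rate = 9.272 m / 273 years = 0.0340 m/yr = 34 mm/yr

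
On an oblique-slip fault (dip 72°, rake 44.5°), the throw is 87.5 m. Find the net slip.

dip-slip = throw / sin(dip) = 87.5 / sin(72°) = 92 m
net slip = dip-slip / sin(rake) = 92 / sin(44.5°) = 131 m

131 m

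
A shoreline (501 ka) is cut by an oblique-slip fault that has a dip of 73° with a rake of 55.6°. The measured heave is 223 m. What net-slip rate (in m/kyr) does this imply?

1.85 m/kyr

dip-slip = heave / cos(dip) = 223 / cos(73°) = 762.7 m
net slip = dip-slip / sin(rake) = 762.7 / sin(55.6°) = 924.4 m
rate = 924.4 m / 501 ka = 0.00185 m/yr = 1.85 m/kyr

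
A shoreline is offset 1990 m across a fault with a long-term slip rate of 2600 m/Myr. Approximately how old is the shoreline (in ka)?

765 ka

age = offset / rate = 1990 m / (2600 m/Myr) = 765000 yr = 765 ka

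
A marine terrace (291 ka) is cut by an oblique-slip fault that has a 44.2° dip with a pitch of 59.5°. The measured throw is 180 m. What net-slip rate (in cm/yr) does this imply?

0.103 cm/yr

dip-slip = throw / sin(dip) = 180 / sin(44.2°) = 258.2 m
net slip = dip-slip / sin(rake) = 258.2 / sin(59.5°) = 299.7 m
rate = 299.7 m / 291 ka = 0.00103 m/yr = 0.103 cm/yr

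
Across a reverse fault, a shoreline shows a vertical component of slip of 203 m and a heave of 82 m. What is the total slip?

219 m

net slip = √(throw² + heave²) = √(203² + 82²) = 219 m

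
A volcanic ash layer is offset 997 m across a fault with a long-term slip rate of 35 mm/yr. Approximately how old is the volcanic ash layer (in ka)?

age = offset / rate = 997 m / (35 mm/yr) = 28500 yr = 28.5 ka

28.5 ka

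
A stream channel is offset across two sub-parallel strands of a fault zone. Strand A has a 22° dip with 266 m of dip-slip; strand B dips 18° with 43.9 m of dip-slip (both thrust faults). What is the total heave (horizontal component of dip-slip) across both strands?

288 m

heave_A = 266 × cos(22°) = 246.6 m
heave_B = 43.9 × cos(18°) = 41.75 m
total = 246.6 + 41.75 = 288 m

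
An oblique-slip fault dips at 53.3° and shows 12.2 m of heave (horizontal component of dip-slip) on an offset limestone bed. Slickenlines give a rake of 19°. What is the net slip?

62.7 m

dip-slip = heave / cos(dip) = 12.2 / cos(53.3°) = 20.41 m
net slip = dip-slip / sin(rake) = 20.41 / sin(19°) = 62.7 m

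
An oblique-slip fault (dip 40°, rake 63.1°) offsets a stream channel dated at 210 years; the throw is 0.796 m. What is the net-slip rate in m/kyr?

dip-slip = throw / sin(dip) = 0.796 / sin(40°) = 1.238 m
net slip = dip-slip / sin(rake) = 1.238 / sin(63.1°) = 1.389 m
rate = 1.389 m / 210 years = 0.00661 m/yr = 6.61 m/kyr

6.61 m/kyr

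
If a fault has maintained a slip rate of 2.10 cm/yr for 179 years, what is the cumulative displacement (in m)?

3.76 m

slip = rate × time = 2.10 cm/yr × 179 years = 3.76 m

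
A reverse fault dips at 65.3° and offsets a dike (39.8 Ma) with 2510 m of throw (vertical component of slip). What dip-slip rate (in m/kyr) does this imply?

0.0694 m/kyr

dip-slip = throw / sin(dip) = 2510 m / sin(65.3°) = 2763 m
rate = 2763 m / 39.8 Ma = 0.0000694 m/yr = 0.0694 m/kyr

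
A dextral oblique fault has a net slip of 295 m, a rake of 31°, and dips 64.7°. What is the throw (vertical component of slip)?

dip-slip = net slip × sin(rake) = 295 m × sin(31°) = 151.9 m
throw = dip-slip × sin(dip) = 151.9 × sin(64.7°) = 137 m

137 m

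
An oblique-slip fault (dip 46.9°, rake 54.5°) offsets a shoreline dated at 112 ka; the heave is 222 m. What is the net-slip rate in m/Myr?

dip-slip = heave / cos(dip) = 222 / cos(46.9°) = 324.9 m
net slip = dip-slip / sin(rake) = 324.9 / sin(54.5°) = 399.1 m
rate = 399.1 m / 112 ka = 0.00356 m/yr = 3560 m/Myr

3560 m/Myr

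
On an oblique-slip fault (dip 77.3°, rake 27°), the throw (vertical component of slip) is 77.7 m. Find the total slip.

dip-slip = throw / sin(dip) = 77.7 / sin(77.3°) = 79.65 m
net slip = dip-slip / sin(rake) = 79.65 / sin(27°) = 175 m

175 m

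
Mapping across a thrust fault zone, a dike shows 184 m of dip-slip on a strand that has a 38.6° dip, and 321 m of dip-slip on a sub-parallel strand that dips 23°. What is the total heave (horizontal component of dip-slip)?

heave_A = 184 × cos(38.6°) = 143.8 m
heave_B = 321 × cos(23°) = 295.5 m
total = 143.8 + 295.5 = 439 m

439 m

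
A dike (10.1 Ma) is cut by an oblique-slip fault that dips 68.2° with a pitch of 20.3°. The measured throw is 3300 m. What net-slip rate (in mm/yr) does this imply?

1.01 mm/yr

dip-slip = throw / sin(dip) = 3300 / sin(68.2°) = 3554 m
net slip = dip-slip / sin(rake) = 3554 / sin(20.3°) = 10240 m
rate = 10240 m / 10.1 Ma = 0.00101 m/yr = 1.01 mm/yr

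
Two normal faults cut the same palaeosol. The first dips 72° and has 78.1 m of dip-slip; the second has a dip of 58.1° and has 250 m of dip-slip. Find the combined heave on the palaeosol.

156 m

heave_A = 78.1 × cos(72°) = 24.13 m
heave_B = 250 × cos(58.1°) = 132.1 m
total = 24.13 + 132.1 = 156 m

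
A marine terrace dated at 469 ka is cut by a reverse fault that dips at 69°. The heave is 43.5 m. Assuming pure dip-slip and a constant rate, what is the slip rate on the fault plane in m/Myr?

259 m/Myr

dip-slip = heave / cos(dip) = 43.5 m / cos(69°) = 121.4 m
rate = 121.4 m / 469 ka = 0.000259 m/yr = 259 m/Myr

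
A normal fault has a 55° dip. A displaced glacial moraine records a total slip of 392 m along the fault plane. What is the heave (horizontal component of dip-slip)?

225 m

heave = dip-slip × cos(dip) = 392 m × cos(55°) = 225 m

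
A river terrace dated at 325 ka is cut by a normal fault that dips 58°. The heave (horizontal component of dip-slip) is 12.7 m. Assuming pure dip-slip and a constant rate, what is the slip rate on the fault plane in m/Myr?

73.7 m/Myr

dip-slip = heave / cos(dip) = 12.7 m / cos(58°) = 23.97 m
rate = 23.97 m / 325 ka = 0.0000737 m/yr = 73.7 m/Myr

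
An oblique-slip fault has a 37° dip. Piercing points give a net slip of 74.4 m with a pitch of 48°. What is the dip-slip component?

55.3 m

dip-slip = net slip × sin(rake) = 74.4 m × sin(48°) = 55.3 m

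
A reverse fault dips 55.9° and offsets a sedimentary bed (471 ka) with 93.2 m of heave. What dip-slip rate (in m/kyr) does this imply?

dip-slip = heave / cos(dip) = 93.2 m / cos(55.9°) = 166.2 m
rate = 166.2 m / 471 ka = 0.000353 m/yr = 0.353 m/kyr

0.353 m/kyr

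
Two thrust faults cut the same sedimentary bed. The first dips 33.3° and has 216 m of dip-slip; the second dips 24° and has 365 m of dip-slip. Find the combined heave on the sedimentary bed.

heave_A = 216 × cos(33.3°) = 180.5 m
heave_B = 365 × cos(24°) = 333.4 m
total = 180.5 + 333.4 = 514 m

514 m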